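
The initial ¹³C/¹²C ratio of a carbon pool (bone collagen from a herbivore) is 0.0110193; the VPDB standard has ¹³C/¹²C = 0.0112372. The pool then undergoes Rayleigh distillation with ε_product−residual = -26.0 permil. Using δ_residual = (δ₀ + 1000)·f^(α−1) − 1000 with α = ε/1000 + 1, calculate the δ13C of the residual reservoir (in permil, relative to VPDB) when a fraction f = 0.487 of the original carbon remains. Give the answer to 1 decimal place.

δ₀ = (0.0110193/0.0112372 − 1)×1000 = (0.980609 − 1)×1000 = -19.391 permil
α − 1 = ε/1000 = -0.0260
f^(α−1) = 0.487^(-0.0260) = 1.018883
δ_res = (-19.391 + 1000) × 1.018883 − 1000 = 999.126 − 1000 = -0.87 permil

-0.9 permil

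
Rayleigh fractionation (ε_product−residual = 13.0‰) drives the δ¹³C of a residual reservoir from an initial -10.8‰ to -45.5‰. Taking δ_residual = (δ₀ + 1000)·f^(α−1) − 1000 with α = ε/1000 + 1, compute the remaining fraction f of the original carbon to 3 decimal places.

0.064

α − 1 = ε/1000 = 0.0130
(δ_res + 1000)/(δ₀ + 1000) = (-45.5 + 1000)/(-10.8 + 1000) = 954.5/989.2 = 0.964921
f = 0.964921^(1/0.0130) = exp(ln(0.964921)/0.0130) = exp(-0.03571/0.0130)
f = exp(-2.7468) = 0.0641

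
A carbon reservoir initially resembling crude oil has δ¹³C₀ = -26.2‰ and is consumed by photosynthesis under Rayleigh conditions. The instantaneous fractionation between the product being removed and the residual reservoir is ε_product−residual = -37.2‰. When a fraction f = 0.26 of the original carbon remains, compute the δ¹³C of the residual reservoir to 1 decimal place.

23.8‰

Rayleigh residual: δ_res = (δ₀ + 1000)·f^(α−1) − 1000
α = ε/1000 + 1 = 0.96280, so α − 1 = -0.03720
f^(α−1) = 0.26^(-0.03720) = 1.051388
δ_res = (-26.2 + 1000) × 1.051388 − 1000 = 1023.842 − 1000 = 23.84‰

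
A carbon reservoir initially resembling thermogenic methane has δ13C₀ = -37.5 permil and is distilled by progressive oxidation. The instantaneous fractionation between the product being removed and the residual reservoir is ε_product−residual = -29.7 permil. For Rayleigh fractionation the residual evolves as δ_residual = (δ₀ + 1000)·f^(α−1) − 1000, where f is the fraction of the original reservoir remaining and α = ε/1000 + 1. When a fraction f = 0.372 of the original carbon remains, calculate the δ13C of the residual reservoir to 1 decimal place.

Rayleigh residual: δ_res = (δ₀ + 1000)·f^(α−1) − 1000
α = ε/1000 + 1 = 0.97030, so α − 1 = -0.02970
f^(α−1) = 0.372^(-0.02970) = 1.029805
δ_res = (-37.5 + 1000) × 1.029805 − 1000 = 991.187 − 1000 = -8.81 permil

-8.8 permil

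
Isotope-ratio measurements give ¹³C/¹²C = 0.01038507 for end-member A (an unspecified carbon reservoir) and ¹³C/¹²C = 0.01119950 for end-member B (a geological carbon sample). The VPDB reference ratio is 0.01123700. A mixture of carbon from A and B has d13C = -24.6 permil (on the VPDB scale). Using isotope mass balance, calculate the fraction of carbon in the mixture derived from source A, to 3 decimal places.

δ_A = (0.01038507/0.01123700 − 1)×1000 = (0.924185 − 1)×1000 = -75.815 permil
δ_B = (0.01119950/0.01123700 − 1)×1000 = (0.996663 − 1)×1000 = -3.337 permil
f_A = (δ_mix − δ_B)/(δ_A − δ_B) = (-24.6 − (-3.337))/(-75.815 − (-3.337))
f_A = -21.263 / -72.478 = 0.2934

0.293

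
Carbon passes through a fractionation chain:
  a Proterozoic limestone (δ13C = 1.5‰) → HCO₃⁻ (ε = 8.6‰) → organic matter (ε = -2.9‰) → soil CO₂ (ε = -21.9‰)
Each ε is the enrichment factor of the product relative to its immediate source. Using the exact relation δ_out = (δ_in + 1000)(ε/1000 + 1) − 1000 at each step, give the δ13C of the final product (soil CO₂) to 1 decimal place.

-14.9‰

step 1: δ = (1.50 + 1000)·(8.6/1000 + 1) − 1000 = 10.11‰
step 2: δ = (10.11 + 1000)·(-2.9/1000 + 1) − 1000 = 7.18‰
step 3: δ = (7.18 + 1000)·(-21.9/1000 + 1) − 1000 = -14.87‰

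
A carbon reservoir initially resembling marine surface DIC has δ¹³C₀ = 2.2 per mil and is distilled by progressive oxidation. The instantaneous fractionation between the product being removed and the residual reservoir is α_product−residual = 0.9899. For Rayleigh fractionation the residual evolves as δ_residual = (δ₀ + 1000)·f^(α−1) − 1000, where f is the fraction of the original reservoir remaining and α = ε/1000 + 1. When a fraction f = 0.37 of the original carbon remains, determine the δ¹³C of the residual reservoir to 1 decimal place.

Rayleigh residual: δ_res = (δ₀ + 1000)·f^(α−1) − 1000
α − 1 = -0.01010
f^(α−1) = 0.37^(-0.01010) = 1.010093
δ_res = (2.2 + 1000) × 1.010093 − 1000 = 1012.315 − 1000 = 12.31 per mil

12.3 per mil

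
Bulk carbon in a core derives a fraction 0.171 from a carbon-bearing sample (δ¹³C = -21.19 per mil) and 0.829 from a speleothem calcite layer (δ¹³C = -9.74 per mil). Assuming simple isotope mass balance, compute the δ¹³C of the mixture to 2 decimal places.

δ_mix = f_A·δ_A + f_B·δ_B
δ_mix = 0.171 × (-21.19) + 0.829 × (-9.74)
δ_mix = -3.623 + -8.074 = -11.698 per mil

-11.70 per mil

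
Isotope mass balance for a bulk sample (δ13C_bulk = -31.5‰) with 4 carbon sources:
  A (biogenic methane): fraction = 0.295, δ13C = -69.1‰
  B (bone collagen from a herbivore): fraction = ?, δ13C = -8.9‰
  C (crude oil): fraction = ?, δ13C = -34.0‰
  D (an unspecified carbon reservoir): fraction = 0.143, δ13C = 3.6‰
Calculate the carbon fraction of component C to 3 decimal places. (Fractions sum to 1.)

0.264

Let f_C and f_B be the unknown fractions; fractions sum to 1 so f_C + f_B = 0.562.
Mass balance: Σ fᵢ·δᵢ = δ_bulk ⇒ f_C·(-34.0) + f_B·(-8.9) = -31.5 − (-19.870) = -11.630
Substitute f_B = 0.562 − f_C:
f_C·(-34.0 − -8.9) = -11.630 − 0.562×(-8.9) = -6.629
f_C = -6.629 / -25.1 = 0.2641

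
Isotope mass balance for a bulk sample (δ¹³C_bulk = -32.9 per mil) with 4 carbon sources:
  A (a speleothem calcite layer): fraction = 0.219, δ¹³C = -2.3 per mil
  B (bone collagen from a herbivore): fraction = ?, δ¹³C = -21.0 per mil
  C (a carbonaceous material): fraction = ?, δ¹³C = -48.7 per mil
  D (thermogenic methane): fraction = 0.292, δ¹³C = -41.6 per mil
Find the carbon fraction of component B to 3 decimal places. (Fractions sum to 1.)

Let f_B and f_C be the unknown fractions; fractions sum to 1 so f_B + f_C = 0.489.
Mass balance: Σ fᵢ·δᵢ = δ_bulk ⇒ f_B·(-21.0) + f_C·(-48.7) = -32.9 − (-12.651) = -20.249
Substitute f_C = 0.489 − f_B:
f_B·(-21.0 − -48.7) = -20.249 − 0.489×(-48.7) = 3.565
f_B = 3.565 / 27.7 = 0.1287

0.129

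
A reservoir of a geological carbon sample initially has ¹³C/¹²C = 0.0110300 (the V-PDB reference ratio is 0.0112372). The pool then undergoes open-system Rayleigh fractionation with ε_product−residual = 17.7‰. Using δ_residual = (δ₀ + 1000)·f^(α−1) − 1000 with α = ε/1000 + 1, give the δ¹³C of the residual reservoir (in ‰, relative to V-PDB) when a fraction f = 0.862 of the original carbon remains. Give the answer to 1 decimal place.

-21.0‰

δ₀ = (0.0110300/0.0112372 − 1)×1000 = (0.981561 − 1)×1000 = -18.439‰
α − 1 = ε/1000 = 0.0177
f^(α−1) = 0.862^(0.0177) = 0.997375
δ_res = (-18.439 + 1000) × 0.997375 − 1000 = 978.985 − 1000 = -21.02‰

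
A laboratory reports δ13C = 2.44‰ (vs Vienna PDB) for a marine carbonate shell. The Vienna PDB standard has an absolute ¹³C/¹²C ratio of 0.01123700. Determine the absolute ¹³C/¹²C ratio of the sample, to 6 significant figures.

R_sample = R_standard × (δ13C/1000 + 1)
R_sample = 0.01123700 × (2.44/1000 + 1) = 0.01123700 × 1.002440
R_sample = 0.0112644

0.0112644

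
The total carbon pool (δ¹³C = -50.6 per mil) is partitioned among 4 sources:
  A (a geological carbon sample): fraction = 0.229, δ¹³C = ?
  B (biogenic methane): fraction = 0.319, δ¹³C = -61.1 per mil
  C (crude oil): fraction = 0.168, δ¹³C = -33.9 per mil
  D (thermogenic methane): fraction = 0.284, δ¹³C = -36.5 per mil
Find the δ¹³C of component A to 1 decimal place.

Isotope mass balance: δ_bulk = Σ fᵢ·δᵢ.
-50.6 = 0.229×δ_A + 0.319×(-61.1) + 0.168×(-33.9) + 0.284×(-36.5)
0.229·δ_A = -50.6 − (-35.552) = -15.048
δ_A = -15.048 / 0.229 = -65.71 per mil

-65.7 per mil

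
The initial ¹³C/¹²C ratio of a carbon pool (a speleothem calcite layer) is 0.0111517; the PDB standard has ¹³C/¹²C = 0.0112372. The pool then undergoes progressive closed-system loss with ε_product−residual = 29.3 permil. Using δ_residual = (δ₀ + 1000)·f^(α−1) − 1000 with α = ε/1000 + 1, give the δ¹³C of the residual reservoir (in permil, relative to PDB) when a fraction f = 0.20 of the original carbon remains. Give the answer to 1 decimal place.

-53.3 permil

δ₀ = (0.0111517/0.0112372 − 1)×1000 = (0.992391 − 1)×1000 = -7.609 permil
α − 1 = ε/1000 = 0.0293
f^(α−1) = 0.20^(0.0293) = 0.953938
δ_res = (-7.609 + 1000) × 0.953938 − 1000 = 946.680 − 1000 = -53.32 permil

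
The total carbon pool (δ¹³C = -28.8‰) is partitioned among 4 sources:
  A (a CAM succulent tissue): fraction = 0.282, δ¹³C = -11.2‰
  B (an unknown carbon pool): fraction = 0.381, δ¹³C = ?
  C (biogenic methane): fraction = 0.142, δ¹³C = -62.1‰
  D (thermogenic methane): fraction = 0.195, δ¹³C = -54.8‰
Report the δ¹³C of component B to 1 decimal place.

-16.1‰

Isotope mass balance: δ_bulk = Σ fᵢ·δᵢ.
-28.8 = 0.282×(-11.2) + 0.381×δ_B + 0.142×(-62.1) + 0.195×(-54.8)
0.381·δ_B = -28.8 − (-22.663) = -6.137
δ_B = -6.137 / 0.381 = -16.11‰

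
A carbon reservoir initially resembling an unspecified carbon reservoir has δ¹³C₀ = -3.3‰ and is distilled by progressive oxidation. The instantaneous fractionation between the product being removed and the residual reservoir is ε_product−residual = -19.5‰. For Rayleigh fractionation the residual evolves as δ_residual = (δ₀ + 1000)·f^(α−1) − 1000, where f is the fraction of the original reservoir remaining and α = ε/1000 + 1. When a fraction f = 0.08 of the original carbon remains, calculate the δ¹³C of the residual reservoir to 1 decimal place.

47.0‰

Rayleigh residual: δ_res = (δ₀ + 1000)·f^(α−1) − 1000
α = ε/1000 + 1 = 0.98050, so α − 1 = -0.01950
f^(α−1) = 0.08^(-0.01950) = 1.050485
δ_res = (-3.3 + 1000) × 1.050485 − 1000 = 1047.018 − 1000 = 47.02‰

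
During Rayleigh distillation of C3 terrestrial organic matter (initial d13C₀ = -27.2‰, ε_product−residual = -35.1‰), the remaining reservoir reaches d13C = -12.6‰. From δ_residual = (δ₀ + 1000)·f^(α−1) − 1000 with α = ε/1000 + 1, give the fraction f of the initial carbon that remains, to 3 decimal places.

α − 1 = ε/1000 = -0.0351
(δ_res + 1000)/(δ₀ + 1000) = (-12.6 + 1000)/(-27.2 + 1000) = 987.4/972.8 = 1.015008
f = 1.015008^(1/-0.0351) = exp(ln(1.015008)/-0.0351) = exp(0.01490/-0.0351)
f = exp(-0.4244) = 0.6542

0.654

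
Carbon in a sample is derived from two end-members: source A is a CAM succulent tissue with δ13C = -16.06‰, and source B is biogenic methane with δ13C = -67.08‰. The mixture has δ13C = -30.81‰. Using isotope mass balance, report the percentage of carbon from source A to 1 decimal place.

71.1%

δ_mix = f_A·δ_A + (1 − f_A)·δ_B  ⇒  f_A = (δ_mix − δ_B)/(δ_A − δ_B)
f_A = (-30.81 − (-67.08)) / (-16.06 − (-67.08))
f_A = 36.27 / 51.02 = 0.7109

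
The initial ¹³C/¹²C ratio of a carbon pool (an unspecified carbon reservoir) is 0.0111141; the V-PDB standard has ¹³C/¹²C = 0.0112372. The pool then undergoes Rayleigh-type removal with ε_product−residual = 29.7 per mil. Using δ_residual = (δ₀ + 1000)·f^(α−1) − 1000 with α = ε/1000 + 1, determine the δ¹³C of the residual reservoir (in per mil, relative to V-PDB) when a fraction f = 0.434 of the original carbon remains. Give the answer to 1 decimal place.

δ₀ = (0.0111141/0.0112372 − 1)×1000 = (0.989045 − 1)×1000 = -10.955 per mil
α − 1 = ε/1000 = 0.0297
f^(α−1) = 0.434^(0.0297) = 0.975514
δ_res = (-10.955 + 1000) × 0.975514 − 1000 = 964.827 − 1000 = -35.17 per mil

-35.2 per mil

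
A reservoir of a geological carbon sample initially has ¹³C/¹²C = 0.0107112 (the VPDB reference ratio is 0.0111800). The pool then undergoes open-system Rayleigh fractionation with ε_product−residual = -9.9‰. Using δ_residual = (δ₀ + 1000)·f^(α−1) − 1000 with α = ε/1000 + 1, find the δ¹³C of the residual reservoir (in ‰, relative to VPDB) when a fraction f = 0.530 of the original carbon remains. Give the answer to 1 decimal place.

-35.9‰

δ₀ = (0.0107112/0.0111800 − 1)×1000 = (0.958068 − 1)×1000 = -41.932‰
α − 1 = ε/1000 = -0.0099
f^(α−1) = 0.530^(-0.0099) = 1.006305
δ_res = (-41.932 + 1000) × 1.006305 − 1000 = 964.109 − 1000 = -35.89‰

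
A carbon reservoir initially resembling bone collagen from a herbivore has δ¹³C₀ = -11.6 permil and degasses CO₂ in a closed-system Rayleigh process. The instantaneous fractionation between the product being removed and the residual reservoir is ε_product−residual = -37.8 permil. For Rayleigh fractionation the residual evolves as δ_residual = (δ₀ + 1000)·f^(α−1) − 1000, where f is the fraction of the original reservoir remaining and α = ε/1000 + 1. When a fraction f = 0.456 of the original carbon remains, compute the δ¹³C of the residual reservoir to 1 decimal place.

18.2 permil

Rayleigh residual: δ_res = (δ₀ + 1000)·f^(α−1) − 1000
α = ε/1000 + 1 = 0.96220, so α − 1 = -0.03780
f^(α−1) = 0.456^(-0.03780) = 1.030128
δ_res = (-11.6 + 1000) × 1.030128 − 1000 = 1018.178 − 1000 = 18.18 permil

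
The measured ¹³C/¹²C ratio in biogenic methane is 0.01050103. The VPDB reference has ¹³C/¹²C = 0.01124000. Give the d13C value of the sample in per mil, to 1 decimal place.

-65.7 per mil

d13C = (R_sample / R_standard − 1) × 1000
R_sample / R_standard = 0.01050103 / 0.01124000 = 0.934255
d13C = (0.934255 − 1) × 1000 = -65.74 per mil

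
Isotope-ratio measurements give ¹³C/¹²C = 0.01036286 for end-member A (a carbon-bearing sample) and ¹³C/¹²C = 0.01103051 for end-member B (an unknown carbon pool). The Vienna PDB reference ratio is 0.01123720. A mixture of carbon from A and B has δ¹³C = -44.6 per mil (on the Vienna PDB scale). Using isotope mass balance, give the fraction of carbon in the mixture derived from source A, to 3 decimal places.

0.441

δ_A = (0.01036286/0.01123720 − 1)×1000 = (0.922192 − 1)×1000 = -77.808 per mil
δ_B = (0.01103051/0.01123720 − 1)×1000 = (0.981607 − 1)×1000 = -18.393 per mil
f_A = (δ_mix − δ_B)/(δ_A − δ_B) = (-44.6 − (-18.393))/(-77.808 − (-18.393))
f_A = -26.207 / -59.414 = 0.4411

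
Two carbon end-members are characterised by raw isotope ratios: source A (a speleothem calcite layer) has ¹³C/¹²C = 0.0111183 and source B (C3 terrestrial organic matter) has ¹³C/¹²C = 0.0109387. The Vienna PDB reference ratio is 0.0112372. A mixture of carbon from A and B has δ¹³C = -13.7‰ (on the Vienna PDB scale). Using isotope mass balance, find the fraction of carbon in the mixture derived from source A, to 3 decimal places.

0.805

δ_A = (0.0111183/0.0112372 − 1)×1000 = (0.989419 − 1)×1000 = -10.581‰
δ_B = (0.0109387/0.0112372 − 1)×1000 = (0.973436 − 1)×1000 = -26.564‰
f_A = (δ_mix − δ_B)/(δ_A − δ_B) = (-13.7 − (-26.564))/(-10.581 − (-26.564))
f_A = 12.864 / 15.983 = 0.8048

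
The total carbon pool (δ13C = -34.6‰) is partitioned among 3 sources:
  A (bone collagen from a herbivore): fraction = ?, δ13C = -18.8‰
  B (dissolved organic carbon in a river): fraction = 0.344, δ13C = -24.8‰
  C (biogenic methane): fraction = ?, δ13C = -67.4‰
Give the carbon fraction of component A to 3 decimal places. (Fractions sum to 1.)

Let f_A and f_C be the unknown fractions; fractions sum to 1 so f_A + f_C = 0.656.
Mass balance: Σ fᵢ·δᵢ = δ_bulk ⇒ f_A·(-18.8) + f_C·(-67.4) = -34.6 − (-8.531) = -26.069
Substitute f_C = 0.656 − f_A:
f_A·(-18.8 − -67.4) = -26.069 − 0.656×(-67.4) = 18.146
f_A = 18.146 / 48.6 = 0.3734

0.373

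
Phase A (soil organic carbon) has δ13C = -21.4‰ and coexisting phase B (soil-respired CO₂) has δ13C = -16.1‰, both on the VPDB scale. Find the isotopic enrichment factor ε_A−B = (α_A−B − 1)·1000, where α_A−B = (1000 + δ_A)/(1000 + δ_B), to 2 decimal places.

α_A−B = (1000 + -21.4) / (1000 + -16.1) = 978.6 / 983.9 = 0.994613
ε_A−B = (0.994613 − 1) × 1000 = -5.387‰
(The approximation ε ≈ δ_A − δ_B would give -5.3‰.)

-5.39‰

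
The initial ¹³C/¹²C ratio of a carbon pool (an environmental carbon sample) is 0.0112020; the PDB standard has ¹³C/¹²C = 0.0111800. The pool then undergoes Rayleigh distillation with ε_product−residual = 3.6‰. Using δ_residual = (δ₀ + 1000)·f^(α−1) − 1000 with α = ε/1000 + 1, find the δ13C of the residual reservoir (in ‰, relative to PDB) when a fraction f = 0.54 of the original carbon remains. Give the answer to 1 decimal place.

-0.3‰

δ₀ = (0.0112020/0.0111800 − 1)×1000 = (1.001968 − 1)×1000 = 1.968‰
α − 1 = ε/1000 = 0.0036
f^(α−1) = 0.54^(0.0036) = 0.997784
δ_res = (1.968 + 1000) × 0.997784 − 1000 = 999.748 − 1000 = -0.25‰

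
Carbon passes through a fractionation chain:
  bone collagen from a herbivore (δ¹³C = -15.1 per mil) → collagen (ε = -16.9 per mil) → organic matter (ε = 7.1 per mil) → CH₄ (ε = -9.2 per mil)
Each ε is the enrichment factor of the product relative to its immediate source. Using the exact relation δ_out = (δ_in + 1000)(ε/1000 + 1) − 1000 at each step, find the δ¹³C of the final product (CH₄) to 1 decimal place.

step 1: δ = (-15.10 + 1000)·(-16.9/1000 + 1) − 1000 = -31.74 per mil
step 2: δ = (-31.74 + 1000)·(7.1/1000 + 1) − 1000 = -24.87 per mil
step 3: δ = (-24.87 + 1000)·(-9.2/1000 + 1) − 1000 = -33.84 per mil

-33.8 per mil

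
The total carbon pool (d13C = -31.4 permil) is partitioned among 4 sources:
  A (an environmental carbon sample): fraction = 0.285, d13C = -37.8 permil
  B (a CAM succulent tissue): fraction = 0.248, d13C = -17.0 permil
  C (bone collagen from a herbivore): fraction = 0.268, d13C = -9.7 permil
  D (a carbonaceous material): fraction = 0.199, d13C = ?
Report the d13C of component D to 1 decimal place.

-69.4 permil

Isotope mass balance: δ_bulk = Σ fᵢ·δᵢ.
-31.4 = 0.285×(-37.8) + 0.248×(-17.0) + 0.268×(-9.7) + 0.199×δ_D
0.199·δ_D = -31.4 − (-17.589) = -13.811
δ_D = -13.811 / 0.199 = -69.40 permil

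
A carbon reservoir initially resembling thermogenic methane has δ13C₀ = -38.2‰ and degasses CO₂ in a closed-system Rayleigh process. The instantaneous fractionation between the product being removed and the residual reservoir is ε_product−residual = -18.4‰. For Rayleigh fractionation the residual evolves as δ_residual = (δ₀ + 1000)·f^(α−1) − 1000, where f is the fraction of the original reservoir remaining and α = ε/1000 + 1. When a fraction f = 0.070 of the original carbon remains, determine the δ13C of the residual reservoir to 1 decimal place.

10.0‰

Rayleigh residual: δ_res = (δ₀ + 1000)·f^(α−1) − 1000
α = ε/1000 + 1 = 0.98160, so α − 1 = -0.01840
f^(α−1) = 0.070^(-0.01840) = 1.050147
δ_res = (-38.2 + 1000) × 1.050147 − 1000 = 1010.032 − 1000 = 10.03‰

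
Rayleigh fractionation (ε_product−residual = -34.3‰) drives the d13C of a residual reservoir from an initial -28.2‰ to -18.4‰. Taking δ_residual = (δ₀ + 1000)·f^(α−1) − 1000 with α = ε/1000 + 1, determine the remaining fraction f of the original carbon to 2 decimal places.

α − 1 = ε/1000 = -0.0343
(δ_res + 1000)/(δ₀ + 1000) = (-18.4 + 1000)/(-28.2 + 1000) = 981.6/971.8 = 1.010084
f = 1.010084^(1/-0.0343) = exp(ln(1.010084)/-0.0343) = exp(0.01003/-0.0343)
f = exp(-0.2925) = 0.7464

0.75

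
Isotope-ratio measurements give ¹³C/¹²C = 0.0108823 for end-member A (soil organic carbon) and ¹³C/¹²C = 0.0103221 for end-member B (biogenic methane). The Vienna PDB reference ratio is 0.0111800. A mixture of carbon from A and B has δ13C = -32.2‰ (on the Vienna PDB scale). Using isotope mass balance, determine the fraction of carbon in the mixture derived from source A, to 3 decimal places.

δ_A = (0.0108823/0.0111800 − 1)×1000 = (0.973372 − 1)×1000 = -26.628‰
δ_B = (0.0103221/0.0111800 − 1)×1000 = (0.923265 − 1)×1000 = -76.735‰
f_A = (δ_mix − δ_B)/(δ_A − δ_B) = (-32.2 − (-76.735))/(-26.628 − (-76.735))
f_A = 44.535 / 50.107 = 0.8888

0.889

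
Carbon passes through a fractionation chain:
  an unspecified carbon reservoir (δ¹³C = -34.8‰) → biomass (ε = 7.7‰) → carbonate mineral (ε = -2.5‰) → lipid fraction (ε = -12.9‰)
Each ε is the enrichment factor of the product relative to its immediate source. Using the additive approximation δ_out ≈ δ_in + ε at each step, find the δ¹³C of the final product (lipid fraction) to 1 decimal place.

-42.5‰

step 1: δ ≈ -34.8 + (7.7) = -27.1‰
step 2: δ ≈ -27.1 + (-2.5) = -29.6‰
step 3: δ ≈ -29.6 + (-12.9) = -42.5‰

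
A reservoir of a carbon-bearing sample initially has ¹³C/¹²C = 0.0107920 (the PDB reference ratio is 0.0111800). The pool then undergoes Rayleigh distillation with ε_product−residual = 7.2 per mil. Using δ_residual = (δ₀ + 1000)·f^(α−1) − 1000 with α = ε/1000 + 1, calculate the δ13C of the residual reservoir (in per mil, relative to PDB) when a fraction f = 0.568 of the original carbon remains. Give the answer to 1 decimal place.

δ₀ = (0.0107920/0.0111800 − 1)×1000 = (0.965295 − 1)×1000 = -34.705 per mil
α − 1 = ε/1000 = 0.0072
f^(α−1) = 0.568^(0.0072) = 0.995936
δ_res = (-34.705 + 1000) × 0.995936 − 1000 = 961.372 − 1000 = -38.63 per mil

-38.6 per mil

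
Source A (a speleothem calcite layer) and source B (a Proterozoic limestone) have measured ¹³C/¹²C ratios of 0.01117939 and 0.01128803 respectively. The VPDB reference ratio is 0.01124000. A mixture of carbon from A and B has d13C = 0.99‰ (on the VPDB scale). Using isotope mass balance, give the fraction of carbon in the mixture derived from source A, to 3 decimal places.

0.340

δ_A = (0.01117939/0.01124000 − 1)×1000 = (0.994608 − 1)×1000 = -5.392‰
δ_B = (0.01128803/0.01124000 − 1)×1000 = (1.004273 − 1)×1000 = 4.273‰
f_A = (δ_mix − δ_B)/(δ_A − δ_B) = (0.99 − (4.273))/(-5.392 − (4.273))
f_A = -3.283 / -9.665 = 0.3397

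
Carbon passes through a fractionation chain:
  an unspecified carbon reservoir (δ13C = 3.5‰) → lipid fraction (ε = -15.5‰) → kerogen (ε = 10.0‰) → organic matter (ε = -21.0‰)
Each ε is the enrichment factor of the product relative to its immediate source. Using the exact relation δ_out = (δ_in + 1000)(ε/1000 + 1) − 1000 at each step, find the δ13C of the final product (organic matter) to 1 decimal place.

-23.1‰

step 1: δ = (3.50 + 1000)·(-15.5/1000 + 1) − 1000 = -12.05‰
step 2: δ = (-12.05 + 1000)·(10.0/1000 + 1) − 1000 = -2.17‰
step 3: δ = (-2.17 + 1000)·(-21.0/1000 + 1) − 1000 = -23.13‰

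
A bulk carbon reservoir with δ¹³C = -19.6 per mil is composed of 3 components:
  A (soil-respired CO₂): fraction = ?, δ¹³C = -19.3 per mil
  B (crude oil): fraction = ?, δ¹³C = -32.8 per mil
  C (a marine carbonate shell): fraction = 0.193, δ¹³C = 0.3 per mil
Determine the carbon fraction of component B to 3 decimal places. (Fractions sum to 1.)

Let f_B and f_A be the unknown fractions; fractions sum to 1 so f_B + f_A = 0.807.
Mass balance: Σ fᵢ·δᵢ = δ_bulk ⇒ f_B·(-32.8) + f_A·(-19.3) = -19.6 − (0.058) = -19.658
Substitute f_A = 0.807 − f_B:
f_B·(-32.8 − -19.3) = -19.658 − 0.807×(-19.3) = -4.083
f_B = -4.083 / -13.5 = 0.3024

0.302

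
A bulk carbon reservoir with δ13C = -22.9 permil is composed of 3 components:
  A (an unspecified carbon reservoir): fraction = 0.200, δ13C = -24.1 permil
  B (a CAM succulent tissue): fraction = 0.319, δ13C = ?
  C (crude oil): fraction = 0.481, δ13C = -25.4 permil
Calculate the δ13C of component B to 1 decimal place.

-18.4 permil

Isotope mass balance: δ_bulk = Σ fᵢ·δᵢ.
-22.9 = 0.200×(-24.1) + 0.319×δ_B + 0.481×(-25.4)
0.319·δ_B = -22.9 − (-17.037) = -5.863
δ_B = -5.863 / 0.319 = -18.38 permil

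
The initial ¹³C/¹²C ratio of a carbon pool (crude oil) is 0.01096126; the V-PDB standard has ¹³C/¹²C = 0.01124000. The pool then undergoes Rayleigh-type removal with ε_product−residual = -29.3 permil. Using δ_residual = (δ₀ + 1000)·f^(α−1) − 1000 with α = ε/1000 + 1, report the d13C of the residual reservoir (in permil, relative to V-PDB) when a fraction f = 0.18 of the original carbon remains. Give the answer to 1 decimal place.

25.5 permil

δ₀ = (0.01096126/0.01124000 − 1)×1000 = (0.975201 − 1)×1000 = -24.799 permil
α − 1 = ε/1000 = -0.0293
f^(α−1) = 0.18^(-0.0293) = 1.051527
δ_res = (-24.799 + 1000) × 1.051527 − 1000 = 1025.450 − 1000 = 25.45 permil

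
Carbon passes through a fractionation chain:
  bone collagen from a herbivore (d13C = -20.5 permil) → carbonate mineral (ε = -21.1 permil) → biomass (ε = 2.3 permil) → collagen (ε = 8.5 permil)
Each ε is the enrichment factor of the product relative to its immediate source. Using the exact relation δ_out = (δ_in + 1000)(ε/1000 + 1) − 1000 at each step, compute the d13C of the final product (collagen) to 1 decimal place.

step 1: δ = (-20.50 + 1000)·(-21.1/1000 + 1) − 1000 = -41.17 permil
step 2: δ = (-41.17 + 1000)·(2.3/1000 + 1) − 1000 = -38.96 permil
step 3: δ = (-38.96 + 1000)·(8.5/1000 + 1) − 1000 = -30.79 permil

-30.8 permil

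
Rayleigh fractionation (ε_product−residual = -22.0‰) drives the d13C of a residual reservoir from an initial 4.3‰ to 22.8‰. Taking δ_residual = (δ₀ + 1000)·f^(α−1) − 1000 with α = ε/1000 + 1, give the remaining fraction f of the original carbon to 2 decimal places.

α − 1 = ε/1000 = -0.0220
(δ_res + 1000)/(δ₀ + 1000) = (22.8 + 1000)/(4.3 + 1000) = 1022.8/1004.3 = 1.018421
f = 1.018421^(1/-0.0220) = exp(ln(1.018421)/-0.0220) = exp(0.01825/-0.0220)
f = exp(-0.8297) = 0.4362

0.44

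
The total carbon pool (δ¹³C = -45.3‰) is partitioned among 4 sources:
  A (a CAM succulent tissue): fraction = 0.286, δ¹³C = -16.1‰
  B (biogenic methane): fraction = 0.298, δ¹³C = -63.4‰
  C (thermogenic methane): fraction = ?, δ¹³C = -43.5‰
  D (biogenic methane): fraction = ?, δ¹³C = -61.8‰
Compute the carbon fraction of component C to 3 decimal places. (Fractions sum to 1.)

0.213

Let f_C and f_D be the unknown fractions; fractions sum to 1 so f_C + f_D = 0.416.
Mass balance: Σ fᵢ·δᵢ = δ_bulk ⇒ f_C·(-43.5) + f_D·(-61.8) = -45.3 − (-23.498) = -21.802
Substitute f_D = 0.416 − f_C:
f_C·(-43.5 − -61.8) = -21.802 − 0.416×(-61.8) = 3.907
f_C = 3.907 / 18.3 = 0.2135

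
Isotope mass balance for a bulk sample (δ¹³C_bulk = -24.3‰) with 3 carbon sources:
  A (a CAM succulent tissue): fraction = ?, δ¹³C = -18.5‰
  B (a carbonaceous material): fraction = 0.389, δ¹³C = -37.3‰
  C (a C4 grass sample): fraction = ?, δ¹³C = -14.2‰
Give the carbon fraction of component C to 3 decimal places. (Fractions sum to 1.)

Let f_C and f_A be the unknown fractions; fractions sum to 1 so f_C + f_A = 0.611.
Mass balance: Σ fᵢ·δᵢ = δ_bulk ⇒ f_C·(-14.2) + f_A·(-18.5) = -24.3 − (-14.510) = -9.790
Substitute f_A = 0.611 − f_C:
f_C·(-14.2 − -18.5) = -9.790 − 0.611×(-18.5) = 1.513
f_C = 1.513 / 4.3 = 0.3519

0.352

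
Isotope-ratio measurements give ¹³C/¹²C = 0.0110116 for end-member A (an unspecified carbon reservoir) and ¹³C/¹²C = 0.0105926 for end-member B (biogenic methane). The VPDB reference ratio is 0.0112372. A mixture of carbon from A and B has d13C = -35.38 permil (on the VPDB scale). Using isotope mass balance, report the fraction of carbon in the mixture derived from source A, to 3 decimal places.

δ_A = (0.0110116/0.0112372 − 1)×1000 = (0.979924 − 1)×1000 = -20.076 permil
δ_B = (0.0105926/0.0112372 − 1)×1000 = (0.942637 − 1)×1000 = -57.363 permil
f_A = (δ_mix − δ_B)/(δ_A − δ_B) = (-35.38 − (-57.363))/(-20.076 − (-57.363))
f_A = 21.983 / 37.287 = 0.5896

0.590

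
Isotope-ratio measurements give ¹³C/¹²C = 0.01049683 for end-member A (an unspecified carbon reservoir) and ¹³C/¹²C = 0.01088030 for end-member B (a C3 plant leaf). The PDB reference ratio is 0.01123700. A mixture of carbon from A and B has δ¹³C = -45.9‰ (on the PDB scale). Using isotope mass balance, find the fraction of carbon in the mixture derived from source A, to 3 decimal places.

0.415

δ_A = (0.01049683/0.01123700 − 1)×1000 = (0.934131 − 1)×1000 = -65.869‰
δ_B = (0.01088030/0.01123700 − 1)×1000 = (0.968257 − 1)×1000 = -31.743‰
f_A = (δ_mix − δ_B)/(δ_A − δ_B) = (-45.9 − (-31.743))/(-65.869 − (-31.743))
f_A = -14.157 / -34.126 = 0.4148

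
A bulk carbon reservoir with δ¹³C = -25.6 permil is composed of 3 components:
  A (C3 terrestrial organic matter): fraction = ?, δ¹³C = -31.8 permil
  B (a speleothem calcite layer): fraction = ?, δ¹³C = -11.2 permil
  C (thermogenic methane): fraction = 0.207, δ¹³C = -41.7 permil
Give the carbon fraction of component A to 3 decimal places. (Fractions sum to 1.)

Let f_A and f_B be the unknown fractions; fractions sum to 1 so f_A + f_B = 0.793.
Mass balance: Σ fᵢ·δᵢ = δ_bulk ⇒ f_A·(-31.8) + f_B·(-11.2) = -25.6 − (-8.632) = -16.968
Substitute f_B = 0.793 − f_A:
f_A·(-31.8 − -11.2) = -16.968 − 0.793×(-11.2) = -8.086
f_A = -8.086 / -20.6 = 0.3925

0.393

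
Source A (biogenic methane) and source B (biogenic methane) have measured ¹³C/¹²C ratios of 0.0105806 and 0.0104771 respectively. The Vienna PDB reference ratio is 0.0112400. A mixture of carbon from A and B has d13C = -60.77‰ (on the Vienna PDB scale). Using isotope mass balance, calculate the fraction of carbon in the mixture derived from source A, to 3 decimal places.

δ_A = (0.0105806/0.0112400 − 1)×1000 = (0.941335 − 1)×1000 = -58.665‰
δ_B = (0.0104771/0.0112400 − 1)×1000 = (0.932126 − 1)×1000 = -67.874‰
f_A = (δ_mix − δ_B)/(δ_A − δ_B) = (-60.77 − (-67.874))/(-58.665 − (-67.874))
f_A = 7.104 / 9.208 = 0.7715

0.771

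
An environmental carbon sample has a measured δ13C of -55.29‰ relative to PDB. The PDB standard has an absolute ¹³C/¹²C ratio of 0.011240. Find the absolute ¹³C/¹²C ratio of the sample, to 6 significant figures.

0.0106185

R_sample = R_standard × (δ13C/1000 + 1)
R_sample = 0.011240 × (-55.29/1000 + 1) = 0.011240 × 0.944710
R_sample = 0.0106185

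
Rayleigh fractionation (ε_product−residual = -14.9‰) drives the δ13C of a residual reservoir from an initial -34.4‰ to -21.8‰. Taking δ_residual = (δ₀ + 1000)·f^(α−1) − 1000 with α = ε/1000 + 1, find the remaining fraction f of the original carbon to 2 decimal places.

0.42

α − 1 = ε/1000 = -0.0149
(δ_res + 1000)/(δ₀ + 1000) = (-21.8 + 1000)/(-34.4 + 1000) = 978.2/965.6 = 1.013049
f = 1.013049^(1/-0.0149) = exp(ln(1.013049)/-0.0149) = exp(0.01296/-0.0149)
f = exp(-0.8701) = 0.4189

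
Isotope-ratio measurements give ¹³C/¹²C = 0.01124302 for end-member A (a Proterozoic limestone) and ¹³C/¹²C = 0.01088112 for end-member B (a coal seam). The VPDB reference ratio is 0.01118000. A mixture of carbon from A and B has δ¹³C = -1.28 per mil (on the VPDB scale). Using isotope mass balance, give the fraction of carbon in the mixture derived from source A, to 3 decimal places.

0.786

δ_A = (0.01124302/0.01118000 − 1)×1000 = (1.005637 − 1)×1000 = 5.637 per mil
δ_B = (0.01088112/0.01118000 − 1)×1000 = (0.973267 − 1)×1000 = -26.733 per mil
f_A = (δ_mix − δ_B)/(δ_A − δ_B) = (-1.28 − (-26.733))/(5.637 − (-26.733))
f_A = 25.453 / 32.370 = 0.7863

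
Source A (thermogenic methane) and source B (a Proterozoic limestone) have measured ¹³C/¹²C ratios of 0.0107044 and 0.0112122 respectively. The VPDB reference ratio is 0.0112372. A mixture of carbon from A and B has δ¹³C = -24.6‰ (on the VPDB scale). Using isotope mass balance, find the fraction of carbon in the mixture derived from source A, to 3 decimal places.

δ_A = (0.0107044/0.0112372 − 1)×1000 = (0.952586 − 1)×1000 = -47.414‰
δ_B = (0.0112122/0.0112372 − 1)×1000 = (0.997775 − 1)×1000 = -2.225‰
f_A = (δ_mix − δ_B)/(δ_A − δ_B) = (-24.6 − (-2.225))/(-47.414 − (-2.225))
f_A = -22.375 / -45.189 = 0.4951

0.495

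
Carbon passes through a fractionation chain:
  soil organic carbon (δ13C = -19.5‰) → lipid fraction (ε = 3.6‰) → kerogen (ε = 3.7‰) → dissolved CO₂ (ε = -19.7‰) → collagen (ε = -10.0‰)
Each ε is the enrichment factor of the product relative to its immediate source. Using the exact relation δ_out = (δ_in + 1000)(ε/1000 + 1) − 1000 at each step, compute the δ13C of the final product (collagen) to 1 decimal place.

-41.5‰

step 1: δ = (-19.50 + 1000)·(3.6/1000 + 1) − 1000 = -15.97‰
step 2: δ = (-15.97 + 1000)·(3.7/1000 + 1) − 1000 = -12.33‰
step 3: δ = (-12.33 + 1000)·(-19.7/1000 + 1) − 1000 = -31.79‰
step 4: δ = (-31.79 + 1000)·(-10.0/1000 + 1) − 1000 = -41.47‰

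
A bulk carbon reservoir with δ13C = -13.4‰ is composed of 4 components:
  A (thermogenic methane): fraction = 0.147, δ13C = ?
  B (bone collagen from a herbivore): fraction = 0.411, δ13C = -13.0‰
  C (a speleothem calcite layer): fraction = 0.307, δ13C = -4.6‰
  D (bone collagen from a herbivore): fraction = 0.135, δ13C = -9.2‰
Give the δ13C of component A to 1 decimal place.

Isotope mass balance: δ_bulk = Σ fᵢ·δᵢ.
-13.4 = 0.147×δ_A + 0.411×(-13.0) + 0.307×(-4.6) + 0.135×(-9.2)
0.147·δ_A = -13.4 − (-7.997) = -5.403
δ_A = -5.403 / 0.147 = -36.75‰

-36.8‰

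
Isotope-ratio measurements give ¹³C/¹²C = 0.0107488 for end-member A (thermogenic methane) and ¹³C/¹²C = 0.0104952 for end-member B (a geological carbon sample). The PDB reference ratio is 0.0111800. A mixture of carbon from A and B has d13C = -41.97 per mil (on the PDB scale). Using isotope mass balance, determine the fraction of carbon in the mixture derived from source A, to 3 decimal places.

δ_A = (0.0107488/0.0111800 − 1)×1000 = (0.961431 − 1)×1000 = -38.569 per mil
δ_B = (0.0104952/0.0111800 − 1)×1000 = (0.938748 − 1)×1000 = -61.252 per mil
f_A = (δ_mix − δ_B)/(δ_A − δ_B) = (-41.97 − (-61.252))/(-38.569 − (-61.252))
f_A = 19.282 / 22.683 = 0.8501

0.850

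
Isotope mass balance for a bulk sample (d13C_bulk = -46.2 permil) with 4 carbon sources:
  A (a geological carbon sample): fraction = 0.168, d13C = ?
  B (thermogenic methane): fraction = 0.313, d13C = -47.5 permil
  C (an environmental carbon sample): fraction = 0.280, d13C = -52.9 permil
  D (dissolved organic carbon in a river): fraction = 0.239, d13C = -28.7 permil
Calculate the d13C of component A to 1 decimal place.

Isotope mass balance: δ_bulk = Σ fᵢ·δᵢ.
-46.2 = 0.168×δ_A + 0.313×(-47.5) + 0.280×(-52.9) + 0.239×(-28.7)
0.168·δ_A = -46.2 − (-36.539) = -9.661
δ_A = -9.661 / 0.168 = -57.51 permil

-57.5 permil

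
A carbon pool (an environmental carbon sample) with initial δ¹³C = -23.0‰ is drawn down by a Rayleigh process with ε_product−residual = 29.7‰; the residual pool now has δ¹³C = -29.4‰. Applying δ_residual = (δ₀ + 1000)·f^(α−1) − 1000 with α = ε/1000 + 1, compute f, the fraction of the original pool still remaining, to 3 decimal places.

0.801

α − 1 = ε/1000 = 0.0297
(δ_res + 1000)/(δ₀ + 1000) = (-29.4 + 1000)/(-23.0 + 1000) = 970.6/977.0 = 0.993449
f = 0.993449^(1/0.0297) = exp(ln(0.993449)/0.0297) = exp(-0.00657/0.0297)
f = exp(-0.2213) = 0.8015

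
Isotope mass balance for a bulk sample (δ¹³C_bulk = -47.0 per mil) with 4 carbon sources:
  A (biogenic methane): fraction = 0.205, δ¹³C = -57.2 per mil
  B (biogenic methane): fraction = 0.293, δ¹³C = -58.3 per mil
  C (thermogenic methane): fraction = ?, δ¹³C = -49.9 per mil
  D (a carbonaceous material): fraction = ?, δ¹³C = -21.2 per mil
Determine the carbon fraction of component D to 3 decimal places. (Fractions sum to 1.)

0.239

Let f_D and f_C be the unknown fractions; fractions sum to 1 so f_D + f_C = 0.502.
Mass balance: Σ fᵢ·δᵢ = δ_bulk ⇒ f_D·(-21.2) + f_C·(-49.9) = -47.0 − (-28.808) = -18.192
Substitute f_C = 0.502 − f_D:
f_D·(-21.2 − -49.9) = -18.192 − 0.502×(-49.9) = 6.858
f_D = 6.858 / 28.7 = 0.2389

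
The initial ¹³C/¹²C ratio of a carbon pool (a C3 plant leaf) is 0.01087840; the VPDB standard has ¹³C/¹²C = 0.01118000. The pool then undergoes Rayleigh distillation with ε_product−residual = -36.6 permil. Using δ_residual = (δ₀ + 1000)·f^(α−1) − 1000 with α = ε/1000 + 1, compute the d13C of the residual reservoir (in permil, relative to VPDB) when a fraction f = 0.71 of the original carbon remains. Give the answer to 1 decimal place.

-14.7 permil

δ₀ = (0.01087840/0.01118000 − 1)×1000 = (0.973023 − 1)×1000 = -26.977 permil
α − 1 = ε/1000 = -0.0366
f^(α−1) = 0.71^(-0.0366) = 1.012614
δ_res = (-26.977 + 1000) × 1.012614 − 1000 = 985.297 − 1000 = -14.70 permil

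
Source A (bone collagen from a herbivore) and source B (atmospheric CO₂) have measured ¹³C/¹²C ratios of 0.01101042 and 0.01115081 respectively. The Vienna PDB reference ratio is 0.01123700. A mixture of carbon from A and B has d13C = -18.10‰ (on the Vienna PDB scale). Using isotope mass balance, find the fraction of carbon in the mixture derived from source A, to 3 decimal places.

δ_A = (0.01101042/0.01123700 − 1)×1000 = (0.979836 − 1)×1000 = -20.164‰
δ_B = (0.01115081/0.01123700 − 1)×1000 = (0.992330 − 1)×1000 = -7.670‰
f_A = (δ_mix − δ_B)/(δ_A − δ_B) = (-18.10 − (-7.670))/(-20.164 − (-7.670))
f_A = -10.430 / -12.494 = 0.8348

0.835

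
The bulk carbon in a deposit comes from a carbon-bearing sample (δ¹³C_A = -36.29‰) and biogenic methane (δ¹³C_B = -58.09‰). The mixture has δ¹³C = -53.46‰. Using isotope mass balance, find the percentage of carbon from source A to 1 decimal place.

21.2%

δ_mix = f_A·δ_A + (1 − f_A)·δ_B  ⇒  f_A = (δ_mix − δ_B)/(δ_A − δ_B)
f_A = (-53.46 − (-58.09)) / (-36.29 − (-58.09))
f_A = 4.63 / 21.80 = 0.2124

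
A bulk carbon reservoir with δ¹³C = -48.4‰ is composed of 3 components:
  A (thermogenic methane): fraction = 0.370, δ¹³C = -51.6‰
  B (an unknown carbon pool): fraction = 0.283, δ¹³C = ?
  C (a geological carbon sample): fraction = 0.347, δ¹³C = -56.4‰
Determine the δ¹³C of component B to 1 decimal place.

Isotope mass balance: δ_bulk = Σ fᵢ·δᵢ.
-48.4 = 0.370×(-51.6) + 0.283×δ_B + 0.347×(-56.4)
0.283·δ_B = -48.4 − (-38.663) = -9.737
δ_B = -9.737 / 0.283 = -34.41‰

-34.4‰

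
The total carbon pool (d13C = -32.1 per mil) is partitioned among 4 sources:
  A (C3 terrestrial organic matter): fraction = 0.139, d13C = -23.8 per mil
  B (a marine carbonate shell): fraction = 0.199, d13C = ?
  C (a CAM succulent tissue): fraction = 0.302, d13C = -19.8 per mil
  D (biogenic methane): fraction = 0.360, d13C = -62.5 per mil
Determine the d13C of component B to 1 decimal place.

Isotope mass balance: δ_bulk = Σ fᵢ·δᵢ.
-32.1 = 0.139×(-23.8) + 0.199×δ_B + 0.302×(-19.8) + 0.360×(-62.5)
0.199·δ_B = -32.1 − (-31.788) = -0.312
δ_B = -0.312 / 0.199 = -1.57 per mil

-1.6 per mil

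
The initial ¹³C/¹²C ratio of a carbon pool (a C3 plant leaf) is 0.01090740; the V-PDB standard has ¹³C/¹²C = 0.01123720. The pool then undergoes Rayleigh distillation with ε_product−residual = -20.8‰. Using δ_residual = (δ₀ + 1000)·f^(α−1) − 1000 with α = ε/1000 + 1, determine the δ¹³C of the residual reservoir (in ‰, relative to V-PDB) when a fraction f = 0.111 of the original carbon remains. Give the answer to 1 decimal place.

16.1‰

δ₀ = (0.01090740/0.01123720 − 1)×1000 = (0.970651 − 1)×1000 = -29.349‰
α − 1 = ε/1000 = -0.0208
f^(α−1) = 0.111^(-0.0208) = 1.046784
δ_res = (-29.349 + 1000) × 1.046784 − 1000 = 1016.062 − 1000 = 16.06‰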